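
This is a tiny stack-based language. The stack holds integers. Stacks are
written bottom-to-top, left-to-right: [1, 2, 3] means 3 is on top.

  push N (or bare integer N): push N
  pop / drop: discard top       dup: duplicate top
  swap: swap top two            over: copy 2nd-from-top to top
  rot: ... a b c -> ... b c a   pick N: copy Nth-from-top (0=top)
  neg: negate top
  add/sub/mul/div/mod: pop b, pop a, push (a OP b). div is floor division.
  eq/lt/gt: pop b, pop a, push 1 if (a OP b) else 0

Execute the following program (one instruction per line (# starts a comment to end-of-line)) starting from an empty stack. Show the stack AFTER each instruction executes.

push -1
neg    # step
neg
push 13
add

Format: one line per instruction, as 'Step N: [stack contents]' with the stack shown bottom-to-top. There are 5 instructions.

Step 1: [-1]
Step 2: [1]
Step 3: [-1]
Step 4: [-1, 13]
Step 5: [12]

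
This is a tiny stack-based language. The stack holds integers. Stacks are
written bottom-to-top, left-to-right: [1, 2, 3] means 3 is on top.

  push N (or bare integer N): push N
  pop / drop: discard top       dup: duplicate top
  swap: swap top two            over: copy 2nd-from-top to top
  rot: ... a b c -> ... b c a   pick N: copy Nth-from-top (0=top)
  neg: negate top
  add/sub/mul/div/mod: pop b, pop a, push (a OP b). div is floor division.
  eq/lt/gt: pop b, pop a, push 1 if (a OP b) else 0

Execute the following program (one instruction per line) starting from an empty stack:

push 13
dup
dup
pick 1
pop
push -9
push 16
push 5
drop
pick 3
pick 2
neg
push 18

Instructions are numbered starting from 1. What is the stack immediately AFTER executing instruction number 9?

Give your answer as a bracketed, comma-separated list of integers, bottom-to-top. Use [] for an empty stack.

Answer: [13, 13, 13, -9, 16]

Derivation:
Step 1 ('push 13'): [13]
Step 2 ('dup'): [13, 13]
Step 3 ('dup'): [13, 13, 13]
Step 4 ('pick 1'): [13, 13, 13, 13]
Step 5 ('pop'): [13, 13, 13]
Step 6 ('push -9'): [13, 13, 13, -9]
Step 7 ('push 16'): [13, 13, 13, -9, 16]
Step 8 ('push 5'): [13, 13, 13, -9, 16, 5]
Step 9 ('drop'): [13, 13, 13, -9, 16]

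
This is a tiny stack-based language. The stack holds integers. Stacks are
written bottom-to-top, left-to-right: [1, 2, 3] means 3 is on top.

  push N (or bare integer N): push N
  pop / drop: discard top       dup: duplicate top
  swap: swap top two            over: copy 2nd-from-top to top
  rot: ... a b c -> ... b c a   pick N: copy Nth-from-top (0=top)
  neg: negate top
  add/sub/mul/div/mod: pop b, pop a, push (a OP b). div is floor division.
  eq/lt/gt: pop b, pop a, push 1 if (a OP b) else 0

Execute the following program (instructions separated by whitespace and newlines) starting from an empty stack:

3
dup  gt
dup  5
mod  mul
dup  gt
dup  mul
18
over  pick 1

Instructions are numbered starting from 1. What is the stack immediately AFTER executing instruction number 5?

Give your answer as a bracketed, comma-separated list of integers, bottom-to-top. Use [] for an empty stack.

Answer: [0, 0, 5]

Derivation:
Step 1 ('3'): [3]
Step 2 ('dup'): [3, 3]
Step 3 ('gt'): [0]
Step 4 ('dup'): [0, 0]
Step 5 ('5'): [0, 0, 5]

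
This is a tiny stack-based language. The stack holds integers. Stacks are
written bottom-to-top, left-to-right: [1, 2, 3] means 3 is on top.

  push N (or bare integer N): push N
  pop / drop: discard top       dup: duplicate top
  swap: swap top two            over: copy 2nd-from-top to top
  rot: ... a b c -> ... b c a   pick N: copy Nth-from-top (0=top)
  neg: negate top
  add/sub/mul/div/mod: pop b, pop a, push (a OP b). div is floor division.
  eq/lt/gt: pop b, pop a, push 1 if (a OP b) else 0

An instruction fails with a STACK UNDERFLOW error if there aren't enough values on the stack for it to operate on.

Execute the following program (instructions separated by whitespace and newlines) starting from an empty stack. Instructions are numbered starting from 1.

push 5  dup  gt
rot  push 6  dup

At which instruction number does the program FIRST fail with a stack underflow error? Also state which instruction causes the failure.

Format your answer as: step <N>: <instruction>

Step 1 ('push 5'): stack = [5], depth = 1
Step 2 ('dup'): stack = [5, 5], depth = 2
Step 3 ('gt'): stack = [0], depth = 1
Step 4 ('rot'): needs 3 value(s) but depth is 1 — STACK UNDERFLOW

Answer: step 4: rot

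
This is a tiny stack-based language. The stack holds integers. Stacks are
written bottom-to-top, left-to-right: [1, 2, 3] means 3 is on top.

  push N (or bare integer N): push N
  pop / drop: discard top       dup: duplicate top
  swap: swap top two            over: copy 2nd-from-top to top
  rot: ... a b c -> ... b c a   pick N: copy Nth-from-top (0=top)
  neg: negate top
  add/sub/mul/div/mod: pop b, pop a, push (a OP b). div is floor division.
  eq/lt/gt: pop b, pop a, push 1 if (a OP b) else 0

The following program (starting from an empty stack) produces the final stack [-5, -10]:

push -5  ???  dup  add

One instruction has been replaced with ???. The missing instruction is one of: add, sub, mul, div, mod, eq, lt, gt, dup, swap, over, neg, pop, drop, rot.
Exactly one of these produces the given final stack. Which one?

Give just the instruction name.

Answer: dup

Derivation:
Stack before ???: [-5]
Stack after ???:  [-5, -5]
The instruction that transforms [-5] -> [-5, -5] is: dup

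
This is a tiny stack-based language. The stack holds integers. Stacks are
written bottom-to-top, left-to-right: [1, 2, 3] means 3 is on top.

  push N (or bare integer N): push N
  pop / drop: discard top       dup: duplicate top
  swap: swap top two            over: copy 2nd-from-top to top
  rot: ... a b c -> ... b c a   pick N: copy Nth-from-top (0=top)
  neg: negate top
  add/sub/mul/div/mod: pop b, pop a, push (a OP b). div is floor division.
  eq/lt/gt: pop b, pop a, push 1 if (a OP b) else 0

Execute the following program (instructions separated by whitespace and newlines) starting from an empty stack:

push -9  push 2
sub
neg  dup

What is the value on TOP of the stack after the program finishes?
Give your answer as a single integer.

After 'push -9': [-9]
After 'push 2': [-9, 2]
After 'sub': [-11]
After 'neg': [11]
After 'dup': [11, 11]

Answer: 11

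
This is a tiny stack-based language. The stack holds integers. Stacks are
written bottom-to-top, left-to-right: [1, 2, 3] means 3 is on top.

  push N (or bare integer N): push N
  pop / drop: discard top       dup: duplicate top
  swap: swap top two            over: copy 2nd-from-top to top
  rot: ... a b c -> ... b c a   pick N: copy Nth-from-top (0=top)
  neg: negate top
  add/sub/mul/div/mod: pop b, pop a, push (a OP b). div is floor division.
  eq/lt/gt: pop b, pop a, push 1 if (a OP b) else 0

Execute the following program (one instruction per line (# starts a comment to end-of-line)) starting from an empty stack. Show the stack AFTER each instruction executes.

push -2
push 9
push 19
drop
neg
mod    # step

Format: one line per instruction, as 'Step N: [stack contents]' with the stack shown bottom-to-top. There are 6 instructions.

Step 1: [-2]
Step 2: [-2, 9]
Step 3: [-2, 9, 19]
Step 4: [-2, 9]
Step 5: [-2, -9]
Step 6: [-2]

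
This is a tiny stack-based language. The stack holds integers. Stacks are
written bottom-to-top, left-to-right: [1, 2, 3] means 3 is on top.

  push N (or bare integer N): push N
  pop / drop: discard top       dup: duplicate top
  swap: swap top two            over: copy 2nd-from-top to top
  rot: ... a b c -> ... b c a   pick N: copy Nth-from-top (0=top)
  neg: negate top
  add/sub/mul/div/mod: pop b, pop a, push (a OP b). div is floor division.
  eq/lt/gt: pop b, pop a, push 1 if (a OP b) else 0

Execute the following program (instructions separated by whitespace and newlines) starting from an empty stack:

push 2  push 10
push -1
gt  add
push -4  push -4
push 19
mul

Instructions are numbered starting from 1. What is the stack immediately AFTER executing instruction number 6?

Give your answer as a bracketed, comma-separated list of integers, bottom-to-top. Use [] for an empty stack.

Step 1 ('push 2'): [2]
Step 2 ('push 10'): [2, 10]
Step 3 ('push -1'): [2, 10, -1]
Step 4 ('gt'): [2, 1]
Step 5 ('add'): [3]
Step 6 ('push -4'): [3, -4]

Answer: [3, -4]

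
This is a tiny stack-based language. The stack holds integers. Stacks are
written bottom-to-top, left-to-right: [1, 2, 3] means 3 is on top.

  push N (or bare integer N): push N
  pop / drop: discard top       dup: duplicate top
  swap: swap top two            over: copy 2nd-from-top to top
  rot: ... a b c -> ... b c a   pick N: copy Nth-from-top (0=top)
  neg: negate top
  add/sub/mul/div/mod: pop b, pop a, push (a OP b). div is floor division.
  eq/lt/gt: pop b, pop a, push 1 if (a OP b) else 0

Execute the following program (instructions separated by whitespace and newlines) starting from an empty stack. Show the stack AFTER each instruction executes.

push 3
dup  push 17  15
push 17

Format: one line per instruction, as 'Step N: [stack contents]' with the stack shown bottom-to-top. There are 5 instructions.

Step 1: [3]
Step 2: [3, 3]
Step 3: [3, 3, 17]
Step 4: [3, 3, 17, 15]
Step 5: [3, 3, 17, 15, 17]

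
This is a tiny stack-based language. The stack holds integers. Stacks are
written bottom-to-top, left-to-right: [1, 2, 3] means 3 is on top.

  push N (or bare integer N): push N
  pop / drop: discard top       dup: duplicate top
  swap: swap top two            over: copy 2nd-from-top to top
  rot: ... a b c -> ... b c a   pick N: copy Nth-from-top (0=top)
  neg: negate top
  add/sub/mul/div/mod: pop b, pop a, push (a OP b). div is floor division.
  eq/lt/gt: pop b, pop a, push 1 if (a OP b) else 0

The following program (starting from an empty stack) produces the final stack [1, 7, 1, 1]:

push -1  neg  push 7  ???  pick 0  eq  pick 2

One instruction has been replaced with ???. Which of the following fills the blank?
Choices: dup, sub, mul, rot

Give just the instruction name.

Answer: dup

Derivation:
Stack before ???: [1, 7]
Stack after ???:  [1, 7, 7]
Checking each choice:
  dup: MATCH
  sub: stack underflow (need 3, have 1)
  mul: stack underflow (need 3, have 1)
  rot: stack underflow (need 3, have 2)


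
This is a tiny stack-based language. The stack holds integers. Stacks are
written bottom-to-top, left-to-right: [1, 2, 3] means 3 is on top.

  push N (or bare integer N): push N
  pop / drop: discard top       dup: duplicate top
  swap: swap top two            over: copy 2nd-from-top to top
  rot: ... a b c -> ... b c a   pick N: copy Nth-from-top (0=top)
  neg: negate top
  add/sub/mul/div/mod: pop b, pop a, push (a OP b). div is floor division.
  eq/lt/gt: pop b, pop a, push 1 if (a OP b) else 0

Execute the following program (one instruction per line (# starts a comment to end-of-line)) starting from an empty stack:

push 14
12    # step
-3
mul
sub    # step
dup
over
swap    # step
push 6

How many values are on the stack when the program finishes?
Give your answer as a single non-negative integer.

Answer: 4

Derivation:
After 'push 14': stack = [14] (depth 1)
After 'push 12': stack = [14, 12] (depth 2)
After 'push -3': stack = [14, 12, -3] (depth 3)
After 'mul': stack = [14, -36] (depth 2)
After 'sub': stack = [50] (depth 1)
After 'dup': stack = [50, 50] (depth 2)
After 'over': stack = [50, 50, 50] (depth 3)
After 'swap': stack = [50, 50, 50] (depth 3)
After 'push 6': stack = [50, 50, 50, 6] (depth 4)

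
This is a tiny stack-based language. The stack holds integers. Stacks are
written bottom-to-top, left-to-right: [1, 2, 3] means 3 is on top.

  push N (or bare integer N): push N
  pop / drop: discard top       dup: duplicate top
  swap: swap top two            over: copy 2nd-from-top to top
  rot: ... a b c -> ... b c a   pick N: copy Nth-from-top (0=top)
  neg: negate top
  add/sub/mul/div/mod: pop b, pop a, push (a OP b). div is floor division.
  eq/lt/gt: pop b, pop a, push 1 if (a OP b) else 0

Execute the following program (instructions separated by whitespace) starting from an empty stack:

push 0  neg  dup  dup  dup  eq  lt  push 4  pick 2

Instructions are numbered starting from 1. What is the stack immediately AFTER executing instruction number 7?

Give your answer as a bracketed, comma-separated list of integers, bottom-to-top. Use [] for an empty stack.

Answer: [0, 1]

Derivation:
Step 1 ('push 0'): [0]
Step 2 ('neg'): [0]
Step 3 ('dup'): [0, 0]
Step 4 ('dup'): [0, 0, 0]
Step 5 ('dup'): [0, 0, 0, 0]
Step 6 ('eq'): [0, 0, 1]
Step 7 ('lt'): [0, 1]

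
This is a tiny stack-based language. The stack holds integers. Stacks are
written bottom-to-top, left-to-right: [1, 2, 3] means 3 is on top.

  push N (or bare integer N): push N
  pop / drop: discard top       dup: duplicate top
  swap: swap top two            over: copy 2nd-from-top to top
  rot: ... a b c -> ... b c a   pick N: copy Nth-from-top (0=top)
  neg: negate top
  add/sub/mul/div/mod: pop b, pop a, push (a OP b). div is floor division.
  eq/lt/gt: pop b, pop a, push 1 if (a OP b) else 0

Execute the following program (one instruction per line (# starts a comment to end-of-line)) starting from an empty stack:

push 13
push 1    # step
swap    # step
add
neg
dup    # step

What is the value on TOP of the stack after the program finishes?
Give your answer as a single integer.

Answer: -14

Derivation:
After 'push 13': [13]
After 'push 1': [13, 1]
After 'swap': [1, 13]
After 'add': [14]
After 'neg': [-14]
After 'dup': [-14, -14]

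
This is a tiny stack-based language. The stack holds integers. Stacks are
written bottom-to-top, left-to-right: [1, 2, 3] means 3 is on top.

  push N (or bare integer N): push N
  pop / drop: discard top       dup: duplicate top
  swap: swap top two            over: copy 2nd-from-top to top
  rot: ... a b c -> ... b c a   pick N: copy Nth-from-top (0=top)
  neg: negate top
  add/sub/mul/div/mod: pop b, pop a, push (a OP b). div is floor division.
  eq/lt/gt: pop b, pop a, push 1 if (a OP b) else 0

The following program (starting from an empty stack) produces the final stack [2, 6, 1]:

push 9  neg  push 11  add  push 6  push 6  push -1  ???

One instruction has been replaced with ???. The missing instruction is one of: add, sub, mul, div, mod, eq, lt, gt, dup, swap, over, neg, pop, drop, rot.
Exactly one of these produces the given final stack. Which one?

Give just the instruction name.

Answer: gt

Derivation:
Stack before ???: [2, 6, 6, -1]
Stack after ???:  [2, 6, 1]
The instruction that transforms [2, 6, 6, -1] -> [2, 6, 1] is: gt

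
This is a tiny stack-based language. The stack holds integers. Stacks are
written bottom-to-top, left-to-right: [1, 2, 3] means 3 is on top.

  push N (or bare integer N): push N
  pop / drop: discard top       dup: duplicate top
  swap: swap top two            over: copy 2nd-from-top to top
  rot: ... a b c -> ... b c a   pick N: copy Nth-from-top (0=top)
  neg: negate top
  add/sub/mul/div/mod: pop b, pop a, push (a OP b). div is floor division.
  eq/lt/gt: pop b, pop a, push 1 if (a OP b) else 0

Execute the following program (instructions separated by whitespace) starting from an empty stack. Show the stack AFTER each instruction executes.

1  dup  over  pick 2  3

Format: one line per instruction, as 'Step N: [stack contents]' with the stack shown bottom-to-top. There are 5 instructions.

Step 1: [1]
Step 2: [1, 1]
Step 3: [1, 1, 1]
Step 4: [1, 1, 1, 1]
Step 5: [1, 1, 1, 1, 3]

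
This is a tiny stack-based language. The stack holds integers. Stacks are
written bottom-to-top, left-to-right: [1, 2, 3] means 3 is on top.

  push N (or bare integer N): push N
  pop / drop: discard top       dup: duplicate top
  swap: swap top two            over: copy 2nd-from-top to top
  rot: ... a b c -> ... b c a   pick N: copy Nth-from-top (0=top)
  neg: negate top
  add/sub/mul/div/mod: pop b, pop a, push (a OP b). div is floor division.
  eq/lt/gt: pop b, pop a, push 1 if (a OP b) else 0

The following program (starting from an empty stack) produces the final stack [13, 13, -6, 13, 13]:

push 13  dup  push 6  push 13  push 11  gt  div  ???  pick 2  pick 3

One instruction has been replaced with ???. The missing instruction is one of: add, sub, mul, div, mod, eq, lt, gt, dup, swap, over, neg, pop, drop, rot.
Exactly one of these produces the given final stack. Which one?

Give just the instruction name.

Stack before ???: [13, 13, 6]
Stack after ???:  [13, 13, -6]
The instruction that transforms [13, 13, 6] -> [13, 13, -6] is: neg

Answer: neg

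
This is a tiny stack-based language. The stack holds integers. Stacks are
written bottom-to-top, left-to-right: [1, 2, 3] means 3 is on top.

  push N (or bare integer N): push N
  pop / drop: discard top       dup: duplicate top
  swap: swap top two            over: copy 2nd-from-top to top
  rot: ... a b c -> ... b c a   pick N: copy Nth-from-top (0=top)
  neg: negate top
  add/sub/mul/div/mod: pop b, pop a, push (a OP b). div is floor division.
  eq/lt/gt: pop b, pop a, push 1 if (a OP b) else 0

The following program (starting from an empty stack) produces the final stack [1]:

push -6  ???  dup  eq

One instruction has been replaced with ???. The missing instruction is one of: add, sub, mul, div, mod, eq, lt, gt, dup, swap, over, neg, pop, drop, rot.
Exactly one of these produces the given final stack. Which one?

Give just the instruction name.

Answer: neg

Derivation:
Stack before ???: [-6]
Stack after ???:  [6]
The instruction that transforms [-6] -> [6] is: neg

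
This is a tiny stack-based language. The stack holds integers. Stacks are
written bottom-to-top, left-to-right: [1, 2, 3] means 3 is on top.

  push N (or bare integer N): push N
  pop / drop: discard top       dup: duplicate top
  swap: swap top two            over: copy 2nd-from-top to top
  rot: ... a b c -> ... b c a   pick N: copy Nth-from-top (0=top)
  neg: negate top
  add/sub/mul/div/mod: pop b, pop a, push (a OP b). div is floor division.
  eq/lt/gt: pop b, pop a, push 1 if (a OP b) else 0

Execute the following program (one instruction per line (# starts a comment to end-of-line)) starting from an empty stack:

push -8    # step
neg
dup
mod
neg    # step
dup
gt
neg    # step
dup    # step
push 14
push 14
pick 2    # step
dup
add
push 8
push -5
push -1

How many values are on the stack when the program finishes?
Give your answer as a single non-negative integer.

After 'push -8': stack = [-8] (depth 1)
After 'neg': stack = [8] (depth 1)
After 'dup': stack = [8, 8] (depth 2)
After 'mod': stack = [0] (depth 1)
After 'neg': stack = [0] (depth 1)
After 'dup': stack = [0, 0] (depth 2)
After 'gt': stack = [0] (depth 1)
After 'neg': stack = [0] (depth 1)
After 'dup': stack = [0, 0] (depth 2)
After 'push 14': stack = [0, 0, 14] (depth 3)
After 'push 14': stack = [0, 0, 14, 14] (depth 4)
After 'pick 2': stack = [0, 0, 14, 14, 0] (depth 5)
After 'dup': stack = [0, 0, 14, 14, 0, 0] (depth 6)
After 'add': stack = [0, 0, 14, 14, 0] (depth 5)
After 'push 8': stack = [0, 0, 14, 14, 0, 8] (depth 6)
After 'push -5': stack = [0, 0, 14, 14, 0, 8, -5] (depth 7)
After 'push -1': stack = [0, 0, 14, 14, 0, 8, -5, -1] (depth 8)

Answer: 8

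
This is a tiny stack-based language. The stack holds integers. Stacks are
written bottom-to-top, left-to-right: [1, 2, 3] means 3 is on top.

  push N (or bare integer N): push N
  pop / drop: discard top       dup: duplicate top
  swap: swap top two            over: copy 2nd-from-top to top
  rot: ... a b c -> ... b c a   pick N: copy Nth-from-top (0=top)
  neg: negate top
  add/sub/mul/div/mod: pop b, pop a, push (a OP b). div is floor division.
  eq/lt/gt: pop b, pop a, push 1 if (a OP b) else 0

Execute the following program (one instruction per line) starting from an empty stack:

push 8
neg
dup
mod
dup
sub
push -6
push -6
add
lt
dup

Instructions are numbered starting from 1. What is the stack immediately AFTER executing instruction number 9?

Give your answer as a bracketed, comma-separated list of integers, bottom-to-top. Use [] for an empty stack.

Answer: [0, -12]

Derivation:
Step 1 ('push 8'): [8]
Step 2 ('neg'): [-8]
Step 3 ('dup'): [-8, -8]
Step 4 ('mod'): [0]
Step 5 ('dup'): [0, 0]
Step 6 ('sub'): [0]
Step 7 ('push -6'): [0, -6]
Step 8 ('push -6'): [0, -6, -6]
Step 9 ('add'): [0, -12]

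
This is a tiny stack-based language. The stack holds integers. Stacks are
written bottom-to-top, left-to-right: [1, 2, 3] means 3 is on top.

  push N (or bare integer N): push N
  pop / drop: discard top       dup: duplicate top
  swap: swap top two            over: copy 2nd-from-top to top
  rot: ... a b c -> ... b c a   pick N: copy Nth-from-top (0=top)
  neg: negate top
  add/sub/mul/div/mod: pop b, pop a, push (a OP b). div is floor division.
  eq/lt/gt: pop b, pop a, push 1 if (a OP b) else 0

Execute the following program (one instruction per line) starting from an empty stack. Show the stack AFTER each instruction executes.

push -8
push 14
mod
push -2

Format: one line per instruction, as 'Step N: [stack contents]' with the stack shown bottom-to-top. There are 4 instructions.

Step 1: [-8]
Step 2: [-8, 14]
Step 3: [6]
Step 4: [6, -2]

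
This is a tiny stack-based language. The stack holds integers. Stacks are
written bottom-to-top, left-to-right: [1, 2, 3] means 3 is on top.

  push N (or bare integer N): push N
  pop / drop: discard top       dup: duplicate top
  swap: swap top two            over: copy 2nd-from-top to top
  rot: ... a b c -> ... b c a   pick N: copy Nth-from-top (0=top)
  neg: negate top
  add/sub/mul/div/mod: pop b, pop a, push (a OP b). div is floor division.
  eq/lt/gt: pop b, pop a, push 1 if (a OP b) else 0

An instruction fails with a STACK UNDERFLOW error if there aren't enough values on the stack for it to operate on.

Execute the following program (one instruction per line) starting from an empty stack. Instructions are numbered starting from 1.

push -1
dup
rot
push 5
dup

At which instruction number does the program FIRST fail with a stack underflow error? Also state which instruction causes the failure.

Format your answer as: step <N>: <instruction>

Step 1 ('push -1'): stack = [-1], depth = 1
Step 2 ('dup'): stack = [-1, -1], depth = 2
Step 3 ('rot'): needs 3 value(s) but depth is 2 — STACK UNDERFLOW

Answer: step 3: rot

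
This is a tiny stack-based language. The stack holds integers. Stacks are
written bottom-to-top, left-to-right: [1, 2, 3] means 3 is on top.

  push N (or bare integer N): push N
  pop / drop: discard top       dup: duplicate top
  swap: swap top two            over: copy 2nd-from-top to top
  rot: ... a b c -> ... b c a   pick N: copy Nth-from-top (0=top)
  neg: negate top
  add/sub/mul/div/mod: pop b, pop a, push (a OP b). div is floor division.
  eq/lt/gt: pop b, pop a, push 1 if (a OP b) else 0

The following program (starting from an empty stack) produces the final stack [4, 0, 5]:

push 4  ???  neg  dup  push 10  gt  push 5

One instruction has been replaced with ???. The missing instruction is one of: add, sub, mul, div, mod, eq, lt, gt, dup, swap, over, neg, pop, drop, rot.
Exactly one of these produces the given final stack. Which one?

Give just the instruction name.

Stack before ???: [4]
Stack after ???:  [-4]
The instruction that transforms [4] -> [-4] is: neg

Answer: neg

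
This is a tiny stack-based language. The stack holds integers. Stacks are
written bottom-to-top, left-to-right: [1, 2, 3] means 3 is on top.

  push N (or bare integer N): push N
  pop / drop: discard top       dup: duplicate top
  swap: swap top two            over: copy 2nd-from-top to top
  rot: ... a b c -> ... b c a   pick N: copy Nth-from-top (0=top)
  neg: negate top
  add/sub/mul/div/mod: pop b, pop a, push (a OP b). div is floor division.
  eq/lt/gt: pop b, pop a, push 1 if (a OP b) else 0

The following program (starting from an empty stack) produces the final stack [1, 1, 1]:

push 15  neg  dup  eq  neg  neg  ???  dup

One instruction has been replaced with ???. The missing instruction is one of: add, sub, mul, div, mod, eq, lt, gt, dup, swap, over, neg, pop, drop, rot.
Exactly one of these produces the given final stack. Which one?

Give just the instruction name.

Answer: dup

Derivation:
Stack before ???: [1]
Stack after ???:  [1, 1]
The instruction that transforms [1] -> [1, 1] is: dup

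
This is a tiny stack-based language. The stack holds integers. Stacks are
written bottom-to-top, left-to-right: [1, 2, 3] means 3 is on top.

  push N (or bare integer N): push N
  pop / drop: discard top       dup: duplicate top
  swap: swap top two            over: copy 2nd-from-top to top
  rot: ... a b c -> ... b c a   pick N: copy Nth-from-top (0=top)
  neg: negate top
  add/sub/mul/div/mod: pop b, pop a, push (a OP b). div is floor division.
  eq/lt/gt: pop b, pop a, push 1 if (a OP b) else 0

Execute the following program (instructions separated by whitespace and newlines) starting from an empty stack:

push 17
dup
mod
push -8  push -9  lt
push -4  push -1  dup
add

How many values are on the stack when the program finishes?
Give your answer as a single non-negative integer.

After 'push 17': stack = [17] (depth 1)
After 'dup': stack = [17, 17] (depth 2)
After 'mod': stack = [0] (depth 1)
After 'push -8': stack = [0, -8] (depth 2)
After 'push -9': stack = [0, -8, -9] (depth 3)
After 'lt': stack = [0, 0] (depth 2)
After 'push -4': stack = [0, 0, -4] (depth 3)
After 'push -1': stack = [0, 0, -4, -1] (depth 4)
After 'dup': stack = [0, 0, -4, -1, -1] (depth 5)
After 'add': stack = [0, 0, -4, -2] (depth 4)

Answer: 4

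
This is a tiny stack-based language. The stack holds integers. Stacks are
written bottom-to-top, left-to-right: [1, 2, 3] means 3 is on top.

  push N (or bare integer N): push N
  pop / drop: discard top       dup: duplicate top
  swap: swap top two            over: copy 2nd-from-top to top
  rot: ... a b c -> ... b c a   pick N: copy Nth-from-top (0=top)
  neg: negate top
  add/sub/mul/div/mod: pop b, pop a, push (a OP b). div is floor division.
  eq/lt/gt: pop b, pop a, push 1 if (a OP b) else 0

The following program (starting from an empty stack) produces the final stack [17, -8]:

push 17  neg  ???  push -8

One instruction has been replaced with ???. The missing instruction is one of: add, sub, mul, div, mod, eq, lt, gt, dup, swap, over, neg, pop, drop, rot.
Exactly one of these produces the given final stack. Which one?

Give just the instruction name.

Answer: neg

Derivation:
Stack before ???: [-17]
Stack after ???:  [17]
The instruction that transforms [-17] -> [17] is: neg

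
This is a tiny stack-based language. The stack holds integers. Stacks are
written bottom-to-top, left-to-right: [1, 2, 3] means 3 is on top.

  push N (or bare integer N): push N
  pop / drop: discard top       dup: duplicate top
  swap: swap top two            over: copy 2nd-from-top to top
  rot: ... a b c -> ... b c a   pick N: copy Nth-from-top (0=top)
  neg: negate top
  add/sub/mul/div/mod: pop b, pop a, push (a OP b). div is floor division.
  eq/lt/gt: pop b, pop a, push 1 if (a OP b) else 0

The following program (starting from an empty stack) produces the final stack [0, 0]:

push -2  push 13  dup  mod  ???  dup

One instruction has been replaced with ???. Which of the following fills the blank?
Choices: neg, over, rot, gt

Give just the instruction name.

Answer: gt

Derivation:
Stack before ???: [-2, 0]
Stack after ???:  [0]
Checking each choice:
  neg: produces [-2, 0, 0]
  over: produces [-2, 0, -2, -2]
  rot: stack underflow (need 3, have 2)
  gt: MATCH


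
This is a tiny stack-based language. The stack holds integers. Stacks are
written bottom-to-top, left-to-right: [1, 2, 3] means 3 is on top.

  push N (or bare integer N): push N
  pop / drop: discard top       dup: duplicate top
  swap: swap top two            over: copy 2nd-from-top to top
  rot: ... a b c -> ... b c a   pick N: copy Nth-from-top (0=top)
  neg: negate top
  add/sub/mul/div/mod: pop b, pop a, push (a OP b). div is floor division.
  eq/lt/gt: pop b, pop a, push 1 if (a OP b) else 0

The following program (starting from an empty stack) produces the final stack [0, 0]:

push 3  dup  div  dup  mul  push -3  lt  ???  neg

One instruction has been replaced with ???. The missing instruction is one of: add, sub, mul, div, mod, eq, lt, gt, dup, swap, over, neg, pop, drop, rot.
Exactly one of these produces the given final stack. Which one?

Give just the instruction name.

Stack before ???: [0]
Stack after ???:  [0, 0]
The instruction that transforms [0] -> [0, 0] is: dup

Answer: dup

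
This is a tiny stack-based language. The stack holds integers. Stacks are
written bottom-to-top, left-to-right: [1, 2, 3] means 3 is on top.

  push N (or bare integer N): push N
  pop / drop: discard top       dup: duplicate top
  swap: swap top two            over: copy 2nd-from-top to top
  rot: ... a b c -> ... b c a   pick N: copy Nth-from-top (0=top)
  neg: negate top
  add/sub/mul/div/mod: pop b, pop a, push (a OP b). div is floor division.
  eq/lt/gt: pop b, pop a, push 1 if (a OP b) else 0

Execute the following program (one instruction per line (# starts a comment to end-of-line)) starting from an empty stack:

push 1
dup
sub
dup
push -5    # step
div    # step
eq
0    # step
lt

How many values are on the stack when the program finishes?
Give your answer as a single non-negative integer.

Answer: 1

Derivation:
After 'push 1': stack = [1] (depth 1)
After 'dup': stack = [1, 1] (depth 2)
After 'sub': stack = [0] (depth 1)
After 'dup': stack = [0, 0] (depth 2)
After 'push -5': stack = [0, 0, -5] (depth 3)
After 'div': stack = [0, 0] (depth 2)
After 'eq': stack = [1] (depth 1)
After 'push 0': stack = [1, 0] (depth 2)
After 'lt': stack = [0] (depth 1)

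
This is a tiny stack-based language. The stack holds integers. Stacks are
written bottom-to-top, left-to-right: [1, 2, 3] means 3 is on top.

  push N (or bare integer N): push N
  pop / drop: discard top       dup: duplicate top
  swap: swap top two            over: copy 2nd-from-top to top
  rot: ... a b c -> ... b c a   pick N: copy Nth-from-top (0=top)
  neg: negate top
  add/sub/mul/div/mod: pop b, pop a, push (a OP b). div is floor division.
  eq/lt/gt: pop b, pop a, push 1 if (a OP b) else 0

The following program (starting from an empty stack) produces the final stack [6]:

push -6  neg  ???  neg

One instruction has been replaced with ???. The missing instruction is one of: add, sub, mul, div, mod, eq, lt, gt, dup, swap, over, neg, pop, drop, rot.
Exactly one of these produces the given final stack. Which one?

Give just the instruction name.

Stack before ???: [6]
Stack after ???:  [-6]
The instruction that transforms [6] -> [-6] is: neg

Answer: neg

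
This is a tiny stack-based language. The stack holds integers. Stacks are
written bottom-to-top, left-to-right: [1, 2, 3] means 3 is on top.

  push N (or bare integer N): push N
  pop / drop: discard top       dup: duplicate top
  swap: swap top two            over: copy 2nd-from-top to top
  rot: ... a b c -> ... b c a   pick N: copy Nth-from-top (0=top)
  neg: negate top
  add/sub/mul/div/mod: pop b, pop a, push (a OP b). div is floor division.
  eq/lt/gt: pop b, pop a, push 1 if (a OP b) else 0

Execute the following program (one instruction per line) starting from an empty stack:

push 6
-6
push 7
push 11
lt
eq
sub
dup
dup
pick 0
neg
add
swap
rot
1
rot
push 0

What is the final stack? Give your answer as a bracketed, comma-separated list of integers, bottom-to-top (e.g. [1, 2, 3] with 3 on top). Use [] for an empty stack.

Answer: [0, 6, 1, 6, 0]

Derivation:
After 'push 6': [6]
After 'push -6': [6, -6]
After 'push 7': [6, -6, 7]
After 'push 11': [6, -6, 7, 11]
After 'lt': [6, -6, 1]
After 'eq': [6, 0]
After 'sub': [6]
After 'dup': [6, 6]
After 'dup': [6, 6, 6]
After 'pick 0': [6, 6, 6, 6]
After 'neg': [6, 6, 6, -6]
After 'add': [6, 6, 0]
After 'swap': [6, 0, 6]
After 'rot': [0, 6, 6]
After 'push 1': [0, 6, 6, 1]
After 'rot': [0, 6, 1, 6]
After 'push 0': [0, 6, 1, 6, 0]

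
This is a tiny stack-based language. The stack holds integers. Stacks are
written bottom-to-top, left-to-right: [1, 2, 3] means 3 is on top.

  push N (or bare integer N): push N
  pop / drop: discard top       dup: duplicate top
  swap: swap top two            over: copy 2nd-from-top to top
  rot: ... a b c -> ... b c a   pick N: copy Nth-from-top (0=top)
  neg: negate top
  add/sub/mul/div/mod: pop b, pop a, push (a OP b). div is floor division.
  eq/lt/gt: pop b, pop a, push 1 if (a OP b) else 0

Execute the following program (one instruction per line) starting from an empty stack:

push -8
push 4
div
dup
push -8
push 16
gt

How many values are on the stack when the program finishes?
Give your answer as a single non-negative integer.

After 'push -8': stack = [-8] (depth 1)
After 'push 4': stack = [-8, 4] (depth 2)
After 'div': stack = [-2] (depth 1)
After 'dup': stack = [-2, -2] (depth 2)
After 'push -8': stack = [-2, -2, -8] (depth 3)
After 'push 16': stack = [-2, -2, -8, 16] (depth 4)
After 'gt': stack = [-2, -2, 0] (depth 3)

Answer: 3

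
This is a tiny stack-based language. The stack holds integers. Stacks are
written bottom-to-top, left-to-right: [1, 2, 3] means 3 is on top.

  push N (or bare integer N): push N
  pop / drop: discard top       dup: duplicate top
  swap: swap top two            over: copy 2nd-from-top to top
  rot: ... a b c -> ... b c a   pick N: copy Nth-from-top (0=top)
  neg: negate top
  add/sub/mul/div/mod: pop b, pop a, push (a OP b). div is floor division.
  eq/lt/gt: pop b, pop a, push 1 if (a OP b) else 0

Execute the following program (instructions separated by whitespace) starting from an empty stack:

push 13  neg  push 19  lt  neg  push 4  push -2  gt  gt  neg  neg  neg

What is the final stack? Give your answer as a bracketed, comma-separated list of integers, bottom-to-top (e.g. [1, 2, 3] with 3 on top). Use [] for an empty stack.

After 'push 13': [13]
After 'neg': [-13]
After 'push 19': [-13, 19]
After 'lt': [1]
After 'neg': [-1]
After 'push 4': [-1, 4]
After 'push -2': [-1, 4, -2]
After 'gt': [-1, 1]
After 'gt': [0]
After 'neg': [0]
After 'neg': [0]
After 'neg': [0]

Answer: [0]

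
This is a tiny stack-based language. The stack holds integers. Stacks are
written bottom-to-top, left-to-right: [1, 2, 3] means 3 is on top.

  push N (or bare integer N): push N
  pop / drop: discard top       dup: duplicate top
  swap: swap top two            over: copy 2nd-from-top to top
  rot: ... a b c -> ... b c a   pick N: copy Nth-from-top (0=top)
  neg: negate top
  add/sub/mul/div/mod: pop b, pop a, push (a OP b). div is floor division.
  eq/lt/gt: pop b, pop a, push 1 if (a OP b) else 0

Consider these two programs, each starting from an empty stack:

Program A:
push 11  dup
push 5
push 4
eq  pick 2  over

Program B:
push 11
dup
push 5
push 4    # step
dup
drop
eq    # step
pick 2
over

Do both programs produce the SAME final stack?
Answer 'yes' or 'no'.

Answer: yes

Derivation:
Program A trace:
  After 'push 11': [11]
  After 'dup': [11, 11]
  After 'push 5': [11, 11, 5]
  After 'push 4': [11, 11, 5, 4]
  After 'eq': [11, 11, 0]
  After 'pick 2': [11, 11, 0, 11]
  After 'over': [11, 11, 0, 11, 0]
Program A final stack: [11, 11, 0, 11, 0]

Program B trace:
  After 'push 11': [11]
  After 'dup': [11, 11]
  After 'push 5': [11, 11, 5]
  After 'push 4': [11, 11, 5, 4]
  After 'dup': [11, 11, 5, 4, 4]
  After 'drop': [11, 11, 5, 4]
  After 'eq': [11, 11, 0]
  After 'pick 2': [11, 11, 0, 11]
  After 'over': [11, 11, 0, 11, 0]
Program B final stack: [11, 11, 0, 11, 0]
Same: yes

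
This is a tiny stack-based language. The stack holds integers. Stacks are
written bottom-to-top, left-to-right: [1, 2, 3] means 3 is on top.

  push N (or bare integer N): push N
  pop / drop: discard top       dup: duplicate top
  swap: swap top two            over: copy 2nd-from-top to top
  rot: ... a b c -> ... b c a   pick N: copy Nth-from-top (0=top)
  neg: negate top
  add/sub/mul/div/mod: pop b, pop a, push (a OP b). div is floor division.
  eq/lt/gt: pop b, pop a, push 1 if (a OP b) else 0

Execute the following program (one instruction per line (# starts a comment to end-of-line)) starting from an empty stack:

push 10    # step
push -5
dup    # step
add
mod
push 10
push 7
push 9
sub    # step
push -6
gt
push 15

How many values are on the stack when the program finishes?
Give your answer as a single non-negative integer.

After 'push 10': stack = [10] (depth 1)
After 'push -5': stack = [10, -5] (depth 2)
After 'dup': stack = [10, -5, -5] (depth 3)
After 'add': stack = [10, -10] (depth 2)
After 'mod': stack = [0] (depth 1)
After 'push 10': stack = [0, 10] (depth 2)
After 'push 7': stack = [0, 10, 7] (depth 3)
After 'push 9': stack = [0, 10, 7, 9] (depth 4)
After 'sub': stack = [0, 10, -2] (depth 3)
After 'push -6': stack = [0, 10, -2, -6] (depth 4)
After 'gt': stack = [0, 10, 1] (depth 3)
After 'push 15': stack = [0, 10, 1, 15] (depth 4)

Answer: 4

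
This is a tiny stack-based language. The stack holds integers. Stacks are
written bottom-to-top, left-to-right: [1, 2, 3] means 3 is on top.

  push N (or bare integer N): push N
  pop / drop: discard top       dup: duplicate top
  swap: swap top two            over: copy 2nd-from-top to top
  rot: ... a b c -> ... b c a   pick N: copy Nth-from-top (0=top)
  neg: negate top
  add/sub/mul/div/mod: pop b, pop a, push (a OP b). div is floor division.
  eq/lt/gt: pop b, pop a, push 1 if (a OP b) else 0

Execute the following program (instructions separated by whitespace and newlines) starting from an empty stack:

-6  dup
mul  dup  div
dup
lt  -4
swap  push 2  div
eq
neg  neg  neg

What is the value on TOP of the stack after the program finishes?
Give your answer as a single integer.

After 'push -6': [-6]
After 'dup': [-6, -6]
After 'mul': [36]
After 'dup': [36, 36]
After 'div': [1]
After 'dup': [1, 1]
After 'lt': [0]
After 'push -4': [0, -4]
After 'swap': [-4, 0]
After 'push 2': [-4, 0, 2]
After 'div': [-4, 0]
After 'eq': [0]
After 'neg': [0]
After 'neg': [0]
After 'neg': [0]

Answer: 0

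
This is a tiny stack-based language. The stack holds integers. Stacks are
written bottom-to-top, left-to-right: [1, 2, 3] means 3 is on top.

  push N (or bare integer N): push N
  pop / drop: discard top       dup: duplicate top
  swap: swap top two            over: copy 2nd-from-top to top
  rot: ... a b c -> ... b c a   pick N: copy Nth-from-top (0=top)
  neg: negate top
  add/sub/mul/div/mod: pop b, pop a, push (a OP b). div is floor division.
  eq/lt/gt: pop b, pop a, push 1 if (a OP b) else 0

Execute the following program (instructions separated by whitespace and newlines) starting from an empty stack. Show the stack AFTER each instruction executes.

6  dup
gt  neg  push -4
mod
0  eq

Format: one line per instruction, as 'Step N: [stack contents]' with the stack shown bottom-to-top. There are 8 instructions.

Step 1: [6]
Step 2: [6, 6]
Step 3: [0]
Step 4: [0]
Step 5: [0, -4]
Step 6: [0]
Step 7: [0, 0]
Step 8: [1]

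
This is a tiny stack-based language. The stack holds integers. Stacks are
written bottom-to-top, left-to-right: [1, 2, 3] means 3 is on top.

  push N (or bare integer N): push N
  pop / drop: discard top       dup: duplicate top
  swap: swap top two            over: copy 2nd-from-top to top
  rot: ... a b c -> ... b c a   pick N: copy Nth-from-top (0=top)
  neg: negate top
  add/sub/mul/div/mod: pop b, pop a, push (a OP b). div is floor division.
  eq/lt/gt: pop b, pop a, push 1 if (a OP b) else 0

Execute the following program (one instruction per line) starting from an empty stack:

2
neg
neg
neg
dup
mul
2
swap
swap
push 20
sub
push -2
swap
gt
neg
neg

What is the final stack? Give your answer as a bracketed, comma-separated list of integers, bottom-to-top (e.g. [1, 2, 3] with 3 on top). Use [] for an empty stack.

Answer: [4, 1]

Derivation:
After 'push 2': [2]
After 'neg': [-2]
After 'neg': [2]
After 'neg': [-2]
After 'dup': [-2, -2]
After 'mul': [4]
After 'push 2': [4, 2]
After 'swap': [2, 4]
After 'swap': [4, 2]
After 'push 20': [4, 2, 20]
After 'sub': [4, -18]
After 'push -2': [4, -18, -2]
After 'swap': [4, -2, -18]
After 'gt': [4, 1]
After 'neg': [4, -1]
After 'neg': [4, 1]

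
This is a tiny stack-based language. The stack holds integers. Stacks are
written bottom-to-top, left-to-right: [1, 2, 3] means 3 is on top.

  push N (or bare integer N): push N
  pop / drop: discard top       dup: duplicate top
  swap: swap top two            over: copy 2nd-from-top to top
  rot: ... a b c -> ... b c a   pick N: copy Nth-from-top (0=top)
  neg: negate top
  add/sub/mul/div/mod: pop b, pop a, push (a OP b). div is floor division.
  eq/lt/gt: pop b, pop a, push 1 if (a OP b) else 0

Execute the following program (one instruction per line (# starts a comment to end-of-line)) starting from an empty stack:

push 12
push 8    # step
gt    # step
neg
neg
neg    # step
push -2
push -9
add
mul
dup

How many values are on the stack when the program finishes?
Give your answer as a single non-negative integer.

After 'push 12': stack = [12] (depth 1)
After 'push 8': stack = [12, 8] (depth 2)
After 'gt': stack = [1] (depth 1)
After 'neg': stack = [-1] (depth 1)
After 'neg': stack = [1] (depth 1)
After 'neg': stack = [-1] (depth 1)
After 'push -2': stack = [-1, -2] (depth 2)
After 'push -9': stack = [-1, -2, -9] (depth 3)
After 'add': stack = [-1, -11] (depth 2)
After 'mul': stack = [11] (depth 1)
After 'dup': stack = [11, 11] (depth 2)

Answer: 2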